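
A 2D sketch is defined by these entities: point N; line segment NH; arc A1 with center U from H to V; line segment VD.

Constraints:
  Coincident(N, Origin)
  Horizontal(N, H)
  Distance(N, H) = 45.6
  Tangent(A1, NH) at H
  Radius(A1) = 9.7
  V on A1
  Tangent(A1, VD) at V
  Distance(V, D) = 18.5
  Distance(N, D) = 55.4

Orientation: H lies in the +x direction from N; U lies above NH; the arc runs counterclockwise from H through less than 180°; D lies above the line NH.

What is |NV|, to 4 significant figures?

56.08

Checks: |NH| = 45.60 ✓; |UV| = 9.700 ✓; ∠(UV, VD) = 90.00° ✓; |VD| = 18.50 ✓; |ND| = 55.40 ✓.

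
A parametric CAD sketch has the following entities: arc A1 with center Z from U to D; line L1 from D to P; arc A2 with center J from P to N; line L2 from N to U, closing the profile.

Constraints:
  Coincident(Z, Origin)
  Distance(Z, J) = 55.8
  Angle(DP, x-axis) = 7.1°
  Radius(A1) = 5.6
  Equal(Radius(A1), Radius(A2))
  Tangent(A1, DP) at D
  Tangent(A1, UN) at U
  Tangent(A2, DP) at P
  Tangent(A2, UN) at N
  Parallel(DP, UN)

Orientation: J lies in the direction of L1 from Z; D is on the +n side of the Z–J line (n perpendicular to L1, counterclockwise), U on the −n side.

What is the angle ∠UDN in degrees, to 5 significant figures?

78.651°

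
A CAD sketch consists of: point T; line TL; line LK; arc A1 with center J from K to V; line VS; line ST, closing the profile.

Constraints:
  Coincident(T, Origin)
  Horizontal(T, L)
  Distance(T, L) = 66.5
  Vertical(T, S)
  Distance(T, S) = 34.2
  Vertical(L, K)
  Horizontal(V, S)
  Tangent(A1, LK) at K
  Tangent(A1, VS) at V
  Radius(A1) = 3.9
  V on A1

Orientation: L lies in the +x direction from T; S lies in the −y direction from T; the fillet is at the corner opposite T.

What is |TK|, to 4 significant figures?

73.08

T is at the origin; TL is horizontal with |TL| = 66.5 and L on the +x side, so L = (66.50, 0.000). TS is vertical with |TS| = 34.2 and S on the −y side, so S = (0.000, -34.20). The virtual corner opposite T is at (66.50, -34.20). Tangency of A1 to LK means the radius JK is perpendicular to LK and since A1 is tangent to VS there, JV ⟂ VS, with radius 3.9, so the center J sits 3.9 in from both sides at J = (62.60, -30.30). That places the tangent points at K = (66.50, -30.30) on LK and V = (62.60, -34.20) on VS. Then |TK| = |K − T| = 73.08.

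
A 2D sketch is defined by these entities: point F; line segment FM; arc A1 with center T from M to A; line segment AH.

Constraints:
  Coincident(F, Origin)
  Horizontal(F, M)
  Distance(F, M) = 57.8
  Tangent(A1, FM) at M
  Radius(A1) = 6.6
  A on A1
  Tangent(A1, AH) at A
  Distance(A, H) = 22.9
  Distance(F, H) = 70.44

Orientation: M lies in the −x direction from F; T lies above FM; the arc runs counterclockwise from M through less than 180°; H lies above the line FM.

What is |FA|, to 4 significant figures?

53.09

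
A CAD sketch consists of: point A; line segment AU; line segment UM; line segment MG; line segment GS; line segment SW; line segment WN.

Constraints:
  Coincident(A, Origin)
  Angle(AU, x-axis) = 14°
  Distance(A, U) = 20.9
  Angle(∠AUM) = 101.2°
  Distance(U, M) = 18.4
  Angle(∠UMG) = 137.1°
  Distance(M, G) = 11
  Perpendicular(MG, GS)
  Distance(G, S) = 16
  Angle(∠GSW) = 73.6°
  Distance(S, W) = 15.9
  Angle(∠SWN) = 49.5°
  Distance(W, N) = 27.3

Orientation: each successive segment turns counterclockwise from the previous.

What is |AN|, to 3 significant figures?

39.8

A is at the origin; AU runs at 14.0° with length 20.9, so U = (20.3, 5.06). ∠AUM = 101.2° gives UM at 92.8° from the x-axis; with |UM| = 18.4, M = (19.4, 23.4). ∠UMG = 137.1° gives MG at 136° from the x-axis; with |MG| = 11.0, G = (11.5, 31.1). MG is perpendicular to GS, so GS runs at -134°; with |GS| = 16.0, S = (0.333, 19.7). ∠GSW = 73.6° gives SW at -27.9° from the x-axis; with |SW| = 15.9, W = (14.4, 12.2). ∠SWN = 49.5° gives WN at 103° from the x-axis; with |WN| = 27.3, N = (8.43, 38.9). Then |AN| = |N − A| = 39.8.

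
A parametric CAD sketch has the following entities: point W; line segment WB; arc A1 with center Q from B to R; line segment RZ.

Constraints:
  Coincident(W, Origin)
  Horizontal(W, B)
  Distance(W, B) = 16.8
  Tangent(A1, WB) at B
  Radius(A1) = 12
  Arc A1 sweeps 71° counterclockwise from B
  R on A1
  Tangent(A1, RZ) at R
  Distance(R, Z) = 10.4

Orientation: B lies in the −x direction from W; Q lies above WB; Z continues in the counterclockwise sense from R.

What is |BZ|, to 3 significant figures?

23.2

W is at the origin; W and B share the same y with |WB| = 16.8 and B on the −x side, so B = (-16.8, 0.00). The tangent condition forces QB to be normal to WB, so Q = B + (0, 12) = (-16.8, 12.0). On A1, B sits at bearing -90° from Q; a 71° counterclockwise sweep puts R at bearing -19°, so R = Q + 12.0·(cos -19°, sin -19°) = (-5.45, 8.09). A1 meets RZ tangentially, so QR is at right angles to RZ, so RZ runs along (−sin -19°, cos -19°); with |RZ| = 10.4, Z = (-2.07, 17.9). Then |BZ| = |Z − B| = 23.2.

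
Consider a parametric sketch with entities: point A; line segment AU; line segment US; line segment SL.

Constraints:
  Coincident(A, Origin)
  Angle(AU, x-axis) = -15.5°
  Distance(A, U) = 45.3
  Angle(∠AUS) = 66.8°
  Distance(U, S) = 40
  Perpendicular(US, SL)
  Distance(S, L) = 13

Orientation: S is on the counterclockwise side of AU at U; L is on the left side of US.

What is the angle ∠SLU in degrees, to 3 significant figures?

72.0°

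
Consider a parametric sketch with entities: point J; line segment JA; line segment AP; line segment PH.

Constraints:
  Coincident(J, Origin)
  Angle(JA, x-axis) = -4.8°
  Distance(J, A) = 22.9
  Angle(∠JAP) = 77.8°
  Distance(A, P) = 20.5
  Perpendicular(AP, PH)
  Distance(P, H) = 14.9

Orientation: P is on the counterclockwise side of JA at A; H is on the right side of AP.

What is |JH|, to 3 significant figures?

40.4

∠JAP = 77.8°, so AP runs at -4.8° + (180° − 77.8°) = 97.4° from the x-axis; with |AP| = 20.5, P = A + 20.5·(cos 97.4°, sin 97.4°) = (20.2, 18.4). AP is perpendicular to PH; with |PH| = 14.9 on the right of AP, H = P + 14.9·(0.992, 0.129) = (35.0, 20.3). Then |JH| = |H − J| = 40.4.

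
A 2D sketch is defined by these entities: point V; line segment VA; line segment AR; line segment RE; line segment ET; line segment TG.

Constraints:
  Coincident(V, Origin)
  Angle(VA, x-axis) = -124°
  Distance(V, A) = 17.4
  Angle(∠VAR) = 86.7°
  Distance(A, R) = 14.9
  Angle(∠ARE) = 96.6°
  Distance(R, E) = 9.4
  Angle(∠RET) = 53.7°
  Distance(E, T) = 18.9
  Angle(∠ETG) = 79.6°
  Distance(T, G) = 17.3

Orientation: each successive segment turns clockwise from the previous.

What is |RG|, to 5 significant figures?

13.907

V is at the origin; VA runs at -124.0° with length 17.4, so A = (-9.7300, -14.425). ∠VAR = 86.7° gives AR at 142.70° from the x-axis; with |AR| = 14.9, R = (-21.583, -5.3960). ∠ARE = 96.6° gives RE at 59.300° from the x-axis; with |RE| = 9.4, E = (-16.783, 2.6866). ∠RET = 53.7° gives ET at -67.000° from the x-axis; with |ET| = 18.9, T = (-9.3986, -14.711). ∠ETG = 79.6° gives TG at -167.40° from the x-axis; with |TG| = 17.3, G = (-26.282, -18.485). Then |RG| = |G − R| = 13.907.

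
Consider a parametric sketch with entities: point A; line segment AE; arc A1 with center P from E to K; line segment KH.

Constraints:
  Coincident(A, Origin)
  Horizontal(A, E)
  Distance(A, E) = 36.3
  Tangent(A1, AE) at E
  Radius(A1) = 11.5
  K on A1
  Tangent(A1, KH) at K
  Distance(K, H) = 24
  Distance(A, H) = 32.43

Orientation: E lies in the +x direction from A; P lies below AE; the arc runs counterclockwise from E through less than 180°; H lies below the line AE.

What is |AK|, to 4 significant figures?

26.72

Checks: A.y = 0.00, E.y = 0.00 ✓; |PK| = 11.50 ✓; ∠(PK, KH) = 90.00° ✓; |KH| = 24.00 ✓; |AH| = 32.43 ✓.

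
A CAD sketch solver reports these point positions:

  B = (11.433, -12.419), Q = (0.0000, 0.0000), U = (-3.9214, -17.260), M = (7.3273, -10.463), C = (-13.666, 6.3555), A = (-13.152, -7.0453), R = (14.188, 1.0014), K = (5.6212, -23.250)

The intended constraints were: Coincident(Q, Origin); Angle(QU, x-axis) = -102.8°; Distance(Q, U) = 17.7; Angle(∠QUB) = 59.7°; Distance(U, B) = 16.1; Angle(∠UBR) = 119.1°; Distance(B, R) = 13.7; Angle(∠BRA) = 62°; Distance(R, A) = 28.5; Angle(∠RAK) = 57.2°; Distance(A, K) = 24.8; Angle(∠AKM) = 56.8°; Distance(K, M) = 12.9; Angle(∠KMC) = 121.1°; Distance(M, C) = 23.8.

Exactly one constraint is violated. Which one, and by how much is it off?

Distance(M, C) = 23.8 — off by 3.10.

Q = (0.00, 0.00) ✓; QU at -102.8° ✓; |QU| = 17.70 ✓; ∠QUB = 59.70° ✓; |UB| = 16.10 ✓; ∠UBR = 119.1° ✓; |BR| = 13.70 ✓; ∠BRA = 62.00° ✓; |RA| = 28.50 ✓; ∠RAK = 57.20° ✓; |AK| = 24.80 ✓; ∠AKM = 56.80° ✓; |KM| = 12.90 ✓; ∠KMC = 121.1° ✓; |MC| = 26.90 ✗.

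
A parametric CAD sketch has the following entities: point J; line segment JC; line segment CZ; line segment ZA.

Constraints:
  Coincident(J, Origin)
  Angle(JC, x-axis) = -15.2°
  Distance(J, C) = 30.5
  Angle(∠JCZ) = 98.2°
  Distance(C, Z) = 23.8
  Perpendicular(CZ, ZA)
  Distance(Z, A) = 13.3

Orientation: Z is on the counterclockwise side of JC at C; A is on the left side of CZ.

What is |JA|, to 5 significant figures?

32.827

J is at the origin; JC runs at -15.2° with length 30.5, so C = 30.5·(cos -15.2°, sin -15.2°) = (29.433, -7.9968). ∠JCZ = 98.2°, so CZ runs at -15.2° + (180° − 98.2°) = 66.600° from the x-axis; with |CZ| = 23.8, Z = C + 23.8·(cos 66.600°, sin 66.600°) = (38.885, 13.846). CZ ⟂ ZA; with |ZA| = 13.3 on the left of CZ, A = Z + 13.3·(-0.91775, 0.39715) = (26.679, 19.128). Then |JA| = |A − J| = 32.827.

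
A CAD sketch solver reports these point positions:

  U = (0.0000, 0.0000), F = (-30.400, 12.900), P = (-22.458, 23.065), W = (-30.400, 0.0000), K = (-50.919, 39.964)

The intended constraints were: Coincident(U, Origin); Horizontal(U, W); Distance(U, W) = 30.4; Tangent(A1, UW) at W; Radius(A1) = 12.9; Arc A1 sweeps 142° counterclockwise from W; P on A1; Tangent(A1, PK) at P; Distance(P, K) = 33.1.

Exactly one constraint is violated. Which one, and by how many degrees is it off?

Tangent(A1, PK) at P — off by 7.30°.

U = (0.00, 0.00) ✓; U.y = 0.00, W.y = 0.00 ✓; |UW| = 30.40 ✓; ∠(FW, WU) = 90.00° ✓; |FW| = 12.90 ✓; bearing(F→P) − bearing(F→W) = 142.0° ✓; |FP| = 12.90 ✓; ∠(FP, PK) = 82.70° ✗; |PK| = 33.10 ✓.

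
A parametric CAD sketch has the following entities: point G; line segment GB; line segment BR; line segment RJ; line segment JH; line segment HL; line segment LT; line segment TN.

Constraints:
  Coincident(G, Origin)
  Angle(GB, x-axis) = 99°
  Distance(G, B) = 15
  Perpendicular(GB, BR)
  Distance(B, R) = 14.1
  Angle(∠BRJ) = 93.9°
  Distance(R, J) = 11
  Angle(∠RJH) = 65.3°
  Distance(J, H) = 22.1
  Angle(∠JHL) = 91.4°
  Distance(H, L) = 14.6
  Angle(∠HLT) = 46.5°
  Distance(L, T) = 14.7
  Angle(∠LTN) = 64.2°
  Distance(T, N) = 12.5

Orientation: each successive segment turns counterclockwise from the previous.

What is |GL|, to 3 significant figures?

25.7

∠RJH = 65.3° gives JH at 29.8° from the x-axis; with |JH| = 22.1, H = (3.88, 12.6). ∠JHL = 91.4° gives HL at 118° from the x-axis; with |HL| = 14.6, L = (-3.06, 25.5). Then |GL| = |L − G| = 25.7.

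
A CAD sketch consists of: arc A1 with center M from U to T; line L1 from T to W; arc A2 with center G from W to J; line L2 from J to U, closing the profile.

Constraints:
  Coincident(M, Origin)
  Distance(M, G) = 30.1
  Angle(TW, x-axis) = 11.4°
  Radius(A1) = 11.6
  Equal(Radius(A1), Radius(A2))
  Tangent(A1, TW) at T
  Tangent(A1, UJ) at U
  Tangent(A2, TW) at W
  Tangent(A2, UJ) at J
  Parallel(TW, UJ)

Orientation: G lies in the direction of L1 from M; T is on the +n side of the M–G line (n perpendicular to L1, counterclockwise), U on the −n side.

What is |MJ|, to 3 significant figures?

32.3

The slot axis is L1's direction at 11.4°, so u = (cos 11.4°, sin 11.4°) = (0.980, 0.198) and n = (−sin 11.4°, cos 11.4°) = (-0.198, 0.980). M is at the origin and G lies 30.1 along u from M, so G = 30.1·u = (29.5, 5.95). Tangency of A1 to both parallel lines with radius 11.6 puts T and U at M ± 11.6·n: T = (-2.29, 11.4), U = (2.29, -11.4). Equal radii place W and J the same way about G: W = G + 11.6·n = (27.2, 17.3), J = G − 11.6·n = (31.8, -5.42). Then |MJ| = |J − M| = 32.3.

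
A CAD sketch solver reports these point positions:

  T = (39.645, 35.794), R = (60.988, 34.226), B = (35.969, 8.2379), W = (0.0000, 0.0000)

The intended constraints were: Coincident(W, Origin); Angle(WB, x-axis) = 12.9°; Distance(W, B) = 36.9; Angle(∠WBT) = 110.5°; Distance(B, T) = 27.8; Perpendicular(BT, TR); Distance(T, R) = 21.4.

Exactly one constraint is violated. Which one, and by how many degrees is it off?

Perpendicular(BT, TR) — off by 3.40°.

W = (0.00, 0.00) ✓; WB at 12.90° ✓; |WB| = 36.90 ✓; ∠WBT = 110.5° ✓; |BT| = 27.80 ✓; ∠(BT, TR) = 86.60° ✗; |TR| = 21.40 ✓.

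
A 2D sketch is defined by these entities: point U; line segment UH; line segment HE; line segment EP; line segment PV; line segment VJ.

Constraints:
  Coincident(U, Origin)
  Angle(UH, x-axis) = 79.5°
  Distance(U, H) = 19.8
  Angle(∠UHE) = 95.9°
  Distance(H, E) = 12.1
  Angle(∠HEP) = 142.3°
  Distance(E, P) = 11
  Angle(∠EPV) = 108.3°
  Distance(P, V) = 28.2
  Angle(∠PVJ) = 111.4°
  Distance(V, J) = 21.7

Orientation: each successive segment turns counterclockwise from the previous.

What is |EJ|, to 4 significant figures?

40.76

∠EPV = 108.3° gives PV at -87.00° from the x-axis; with |PV| = 28.2, V = (-16.77, -9.272). ∠PVJ = 111.4° gives VJ at -18.40° from the x-axis; with |VJ| = 21.7, J = (3.818, -16.12). Then |EJ| = |J − E| = 40.76.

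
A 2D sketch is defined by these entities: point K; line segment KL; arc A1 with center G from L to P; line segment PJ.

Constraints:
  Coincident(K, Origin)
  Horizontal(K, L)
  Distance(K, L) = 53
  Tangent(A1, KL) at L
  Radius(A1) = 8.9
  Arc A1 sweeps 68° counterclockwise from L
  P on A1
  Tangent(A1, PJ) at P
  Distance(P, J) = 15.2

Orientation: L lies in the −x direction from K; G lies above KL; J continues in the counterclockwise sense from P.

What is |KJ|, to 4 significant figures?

43.72

K is at the origin; K and L share the same y with |KL| = 53.0 and L on the −x side, so L = (-53.00, 0.000). The tangent condition forces GL to be normal to KL, so G = L + (0, 8.9) = (-53.00, 8.900). On A1, L sits at bearing -90° from G; a 68° counterclockwise sweep puts P at bearing -22°, so P = G + 8.9·(cos -22°, sin -22°) = (-44.75, 5.566). Since A1 is tangent to PJ there, GP ⟂ PJ, so PJ runs along (−sin -22°, cos -22°); with |PJ| = 15.2, J = (-39.05, 19.66). Then |KJ| = |J − K| = 43.72.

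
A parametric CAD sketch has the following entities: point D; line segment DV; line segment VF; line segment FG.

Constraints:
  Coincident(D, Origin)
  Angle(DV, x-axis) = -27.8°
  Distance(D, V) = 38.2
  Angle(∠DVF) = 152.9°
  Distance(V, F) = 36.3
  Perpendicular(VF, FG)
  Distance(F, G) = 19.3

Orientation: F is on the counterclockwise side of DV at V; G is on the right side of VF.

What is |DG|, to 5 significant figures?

79.309

∠DVF = 152.9°, so VF runs at -27.8° + (180° − 152.9°) = -0.70000° from the x-axis; with |VF| = 36.3, F = V + 36.3·(cos -0.70000°, sin -0.70000°) = (70.088, -18.259). VF is perpendicular to FG; with |FG| = 19.3 on the right of VF, G = F + 19.3·(-0.012217, -0.99993) = (69.852, -37.558). Then |DG| = |G − D| = 79.309.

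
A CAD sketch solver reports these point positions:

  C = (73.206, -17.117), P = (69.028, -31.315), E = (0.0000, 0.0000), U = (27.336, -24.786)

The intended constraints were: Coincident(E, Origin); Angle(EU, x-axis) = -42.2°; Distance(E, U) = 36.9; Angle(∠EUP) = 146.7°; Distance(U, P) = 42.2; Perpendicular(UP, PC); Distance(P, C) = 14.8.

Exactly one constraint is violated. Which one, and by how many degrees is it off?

Perpendicular(UP, PC) — off by 7.50°.

E = (0.00, 0.00) ✓; EU at -42.20° ✓; |EU| = 36.90 ✓; ∠EUP = 146.7° ✓; |UP| = 42.20 ✓; ∠(UP, PC) = 82.50° ✗; |PC| = 14.80 ✓.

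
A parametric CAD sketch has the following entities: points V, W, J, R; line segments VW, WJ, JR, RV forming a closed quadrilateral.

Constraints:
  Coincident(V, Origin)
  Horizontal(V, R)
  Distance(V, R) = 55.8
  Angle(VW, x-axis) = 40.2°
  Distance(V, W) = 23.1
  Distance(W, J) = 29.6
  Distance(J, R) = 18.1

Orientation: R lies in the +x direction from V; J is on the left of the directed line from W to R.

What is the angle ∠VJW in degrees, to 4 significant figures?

16.66°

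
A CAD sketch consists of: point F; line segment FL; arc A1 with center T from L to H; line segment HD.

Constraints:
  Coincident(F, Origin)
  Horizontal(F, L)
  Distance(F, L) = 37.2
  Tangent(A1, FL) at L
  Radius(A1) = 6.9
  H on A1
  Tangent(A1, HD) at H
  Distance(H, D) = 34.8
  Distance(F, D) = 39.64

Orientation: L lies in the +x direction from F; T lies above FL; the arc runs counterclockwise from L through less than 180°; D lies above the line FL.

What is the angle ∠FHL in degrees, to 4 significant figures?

52.35°

F is at the origin; FL is horizontal with |FL| = 37.2 and L on the +x side, so L = (37.20, 0.000). The tangent condition forces TL to be normal to FL, so T = L + (0, 6.9) = (37.20, 6.900). Since TH ⟂ HD (tangency), |TD| = √(6.9² + 34.8²) = 35.48 regardless of where H sits on A1. So D lies on both circle(F, 39.64) and circle(T, 35.48); the above-FL intersection is D = (16.78, 35.91). H is the foot of the tangent from D: H = (41.96, 11.89).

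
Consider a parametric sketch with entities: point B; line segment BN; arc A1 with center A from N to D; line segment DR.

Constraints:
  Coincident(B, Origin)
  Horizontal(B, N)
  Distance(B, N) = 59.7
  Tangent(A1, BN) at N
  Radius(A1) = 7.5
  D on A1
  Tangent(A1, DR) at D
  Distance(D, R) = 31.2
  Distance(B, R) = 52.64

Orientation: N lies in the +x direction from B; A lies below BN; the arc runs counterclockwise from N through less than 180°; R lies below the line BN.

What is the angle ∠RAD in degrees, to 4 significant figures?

76.48°

B is at the origin; BN is horizontal with |BN| = 59.7 and N on the +x side, so N = (59.70, 0.000). The tangent condition forces AN to be normal to BN, so A = N + (0, -7.5) = (59.70, -7.500). Since AD ⟂ DR (tangency), |AR| = √(7.5² + 31.2²) = 32.09 regardless of where D sits on A1. So R lies on both circle(B, 52.64) and circle(A, 32.09); the below-BN intersection is R = (40.71, -33.37). D is the foot of the tangent from R: D = (52.78, -4.598).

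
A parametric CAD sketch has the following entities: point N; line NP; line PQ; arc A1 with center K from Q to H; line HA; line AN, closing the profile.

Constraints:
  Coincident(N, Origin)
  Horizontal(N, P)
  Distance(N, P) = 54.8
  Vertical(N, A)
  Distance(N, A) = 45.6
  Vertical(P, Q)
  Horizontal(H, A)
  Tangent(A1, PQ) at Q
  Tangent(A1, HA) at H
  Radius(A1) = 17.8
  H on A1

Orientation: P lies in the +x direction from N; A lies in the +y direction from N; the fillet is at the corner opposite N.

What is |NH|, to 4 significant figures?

58.72

N is at the origin; NP is horizontal with |NP| = 54.8 and P on the +x side, so P = (54.80, 0.000). N and A share the same x with |NA| = 45.6 and A on the +y side, so A = (0.000, 45.60). The virtual corner opposite N is at (54.80, 45.60). A1 meets PQ tangentially, so KQ is at right angles to PQ and A1 meets HA tangentially, so KH is at right angles to HA, with radius 17.8, so the center K sits 17.8 in from both sides at K = (37.00, 27.80). That places the tangent points at Q = (54.80, 27.80) on PQ and H = (37.00, 45.60) on HA. Then |NH| = |H − N| = 58.72.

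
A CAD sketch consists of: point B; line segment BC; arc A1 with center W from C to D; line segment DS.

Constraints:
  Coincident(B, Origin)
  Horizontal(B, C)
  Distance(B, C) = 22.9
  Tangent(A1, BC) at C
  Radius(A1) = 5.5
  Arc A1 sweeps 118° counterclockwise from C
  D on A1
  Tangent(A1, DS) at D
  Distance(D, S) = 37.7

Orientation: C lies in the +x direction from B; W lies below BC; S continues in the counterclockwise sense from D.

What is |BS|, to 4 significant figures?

54.67

B is at the origin; B and C share the same y with |BC| = 22.9 and C on the +x side, so C = (22.90, 0.000). The tangent condition forces WC to be normal to BC, so W = C + (0, -5.5) = (22.90, -5.500). On A1, C sits at bearing 90° from W; a 118° counterclockwise sweep puts D at bearing 208°, so D = W + 5.5·(cos 208°, sin 208°) = (18.04, -8.082). The tangent condition forces WD to be normal to DS, so DS runs along (−sin 208°, cos 208°); with |DS| = 37.7, S = (35.74, -41.37). Then |BS| = |S − B| = 54.67.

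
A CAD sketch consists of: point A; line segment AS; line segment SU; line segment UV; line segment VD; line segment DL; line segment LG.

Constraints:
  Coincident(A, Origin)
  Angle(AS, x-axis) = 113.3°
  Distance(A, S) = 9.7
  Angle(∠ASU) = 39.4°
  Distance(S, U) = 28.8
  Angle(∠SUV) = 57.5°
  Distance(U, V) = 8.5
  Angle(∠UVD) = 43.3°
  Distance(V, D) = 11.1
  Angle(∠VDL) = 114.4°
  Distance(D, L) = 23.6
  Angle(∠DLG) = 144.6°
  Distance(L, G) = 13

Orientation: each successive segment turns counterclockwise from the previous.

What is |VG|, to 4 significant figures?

38.87

A is at the origin; AS runs at 113.3° with length 9.7, so S = (-3.837, 8.909). ∠ASU = 39.4° gives SU at -106.1° from the x-axis; with |SU| = 28.8, U = (-11.82, -18.76). ∠SUV = 57.5° gives UV at 16.40° from the x-axis; with |UV| = 8.5, V = (-3.669, -16.36). ∠UVD = 43.3° gives VD at 153.1° from the x-axis; with |VD| = 11.1, D = (-13.57, -11.34). ∠VDL = 114.4° gives DL at -141.3° from the x-axis; with |DL| = 23.6, L = (-31.99, -26.10). ∠DLG = 144.6° gives LG at -105.9° from the x-axis; with |LG| = 13.0, G = (-35.55, -38.60). Then |VG| = |G − V| = 38.87.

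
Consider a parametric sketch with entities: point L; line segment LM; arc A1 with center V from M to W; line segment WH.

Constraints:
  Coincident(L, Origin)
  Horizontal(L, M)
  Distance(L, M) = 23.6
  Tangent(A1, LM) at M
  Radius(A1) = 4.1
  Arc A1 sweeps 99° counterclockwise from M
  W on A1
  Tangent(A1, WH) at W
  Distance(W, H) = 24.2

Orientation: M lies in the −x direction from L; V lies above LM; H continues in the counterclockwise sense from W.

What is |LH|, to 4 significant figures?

36.95

L is at the origin; LM is horizontal with |LM| = 23.6 and M on the −x side, so M = (-23.60, 0.000). Tangency of A1 to LM means the radius VM is perpendicular to LM, so V = M + (0, 4.1) = (-23.60, 4.100). On A1, M sits at bearing -90° from V; a 99° counterclockwise sweep puts W at bearing 9°, so W = V + 4.1·(cos 9°, sin 9°) = (-19.55, 4.741). The tangent condition forces VW to be normal to WH, so WH runs along (−sin 9°, cos 9°); with |WH| = 24.2, H = (-23.34, 28.64). Then |LH| = |H − L| = 36.95.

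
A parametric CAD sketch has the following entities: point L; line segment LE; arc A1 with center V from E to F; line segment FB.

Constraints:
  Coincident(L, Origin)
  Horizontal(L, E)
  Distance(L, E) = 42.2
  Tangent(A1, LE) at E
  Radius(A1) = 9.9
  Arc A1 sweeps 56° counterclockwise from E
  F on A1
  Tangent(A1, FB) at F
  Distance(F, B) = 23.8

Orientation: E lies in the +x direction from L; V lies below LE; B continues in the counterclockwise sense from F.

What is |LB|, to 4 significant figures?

31.76

L is at the origin; LE is horizontal with |LE| = 42.2 and E on the +x side, so E = (42.20, 0.000). A1 meets LE tangentially, so VE is at right angles to LE, so V = E + (0, -9.9) = (42.20, -9.900). On A1, E sits at bearing 90° from V; a 56° counterclockwise sweep puts F at bearing 146°, so F = V + 9.9·(cos 146°, sin 146°) = (33.99, -4.364). Since A1 is tangent to FB there, VF ⟂ FB, so FB runs along (−sin 146°, cos 146°); with |FB| = 23.8, B = (20.68, -24.10). Then |LB| = |B − L| = 31.76.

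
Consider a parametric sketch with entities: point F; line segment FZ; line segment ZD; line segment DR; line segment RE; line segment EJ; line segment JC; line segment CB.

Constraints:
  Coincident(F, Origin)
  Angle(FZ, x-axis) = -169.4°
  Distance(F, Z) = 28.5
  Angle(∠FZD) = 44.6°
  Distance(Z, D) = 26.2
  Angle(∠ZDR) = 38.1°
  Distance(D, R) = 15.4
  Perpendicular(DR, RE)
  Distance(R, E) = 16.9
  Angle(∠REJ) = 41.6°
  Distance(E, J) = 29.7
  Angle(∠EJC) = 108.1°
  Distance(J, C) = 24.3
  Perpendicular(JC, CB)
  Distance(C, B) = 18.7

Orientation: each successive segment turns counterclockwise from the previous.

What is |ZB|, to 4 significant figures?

33.20

F is at the origin; FZ runs at -169.4° with length 28.5, so Z = (-28.01, -5.243). ∠FZD = 44.6° gives ZD at -34.00° from the x-axis; with |ZD| = 26.2, D = (-6.293, -19.89). ∠ZDR = 38.1° gives DR at 107.9° from the x-axis; with |DR| = 15.4, R = (-11.03, -5.239). The perpendicularity gives RE at right angles to DR, so RE runs at -162.1°; with |RE| = 16.9, E = (-27.11, -10.43). ∠REJ = 41.6° gives EJ at -23.70° from the x-axis; with |EJ| = 29.7, J = (0.08707, -22.37). ∠EJC = 108.1° gives JC at 48.20° from the x-axis; with |JC| = 24.3, C = (16.28, -4.256). JC is perpendicular to CB, so CB runs at 138.2°; with |CB| = 18.7, B = (2.343, 8.208). Then |ZB| = |B − Z| = 33.20.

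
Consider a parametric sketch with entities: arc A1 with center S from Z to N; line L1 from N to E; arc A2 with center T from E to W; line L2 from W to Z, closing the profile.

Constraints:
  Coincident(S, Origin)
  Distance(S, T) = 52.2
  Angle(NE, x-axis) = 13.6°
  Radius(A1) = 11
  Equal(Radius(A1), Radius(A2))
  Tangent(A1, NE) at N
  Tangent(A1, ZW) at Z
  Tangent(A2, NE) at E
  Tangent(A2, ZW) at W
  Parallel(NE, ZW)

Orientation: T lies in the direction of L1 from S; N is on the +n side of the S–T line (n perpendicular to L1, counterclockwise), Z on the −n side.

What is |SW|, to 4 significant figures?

53.35

The slot axis is L1's direction at 13.6°, so u = (cos 13.6°, sin 13.6°) = (0.9720, 0.2351) and n = (−sin 13.6°, cos 13.6°) = (-0.2351, 0.9720). S is at the origin and T lies 52.2 along u from S, so T = 52.2·u = (50.74, 12.27). Tangency of A1 to both parallel lines with radius 11.0 puts N and Z at S ± 11.0·n: N = (-2.587, 10.69), Z = (2.587, -10.69). Equal radii place E and W the same way about T: E = T + 11.0·n = (48.15, 22.97), W = T − 11.0·n = (53.32, 1.583). Then |SW| = |W − S| = 53.35.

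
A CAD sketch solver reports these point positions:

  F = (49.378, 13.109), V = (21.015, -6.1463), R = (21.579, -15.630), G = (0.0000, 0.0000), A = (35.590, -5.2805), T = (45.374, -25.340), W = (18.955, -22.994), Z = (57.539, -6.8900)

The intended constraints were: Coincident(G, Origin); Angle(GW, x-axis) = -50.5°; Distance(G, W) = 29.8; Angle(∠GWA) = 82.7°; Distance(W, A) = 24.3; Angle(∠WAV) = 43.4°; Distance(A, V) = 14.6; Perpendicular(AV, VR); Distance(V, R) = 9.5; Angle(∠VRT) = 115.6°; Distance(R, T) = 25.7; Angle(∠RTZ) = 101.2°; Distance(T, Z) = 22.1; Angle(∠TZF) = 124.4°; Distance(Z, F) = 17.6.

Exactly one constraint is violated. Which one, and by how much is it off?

Distance(Z, F) = 17.6 — off by 4.00.

G = (0.00, 0.00) ✓; GW at -50.50° ✓; |GW| = 29.80 ✓; ∠GWA = 82.70° ✓; |WA| = 24.30 ✓; ∠WAV = 43.40° ✓; |AV| = 14.60 ✓; ∠(AV, VR) = 90.00° ✓; |VR| = 9.500 ✓; ∠VRT = 115.6° ✓; |RT| = 25.70 ✓; ∠RTZ = 101.2° ✓; |TZ| = 22.10 ✓; ∠TZF = 124.4° ✓; |ZF| = 21.60 ✗.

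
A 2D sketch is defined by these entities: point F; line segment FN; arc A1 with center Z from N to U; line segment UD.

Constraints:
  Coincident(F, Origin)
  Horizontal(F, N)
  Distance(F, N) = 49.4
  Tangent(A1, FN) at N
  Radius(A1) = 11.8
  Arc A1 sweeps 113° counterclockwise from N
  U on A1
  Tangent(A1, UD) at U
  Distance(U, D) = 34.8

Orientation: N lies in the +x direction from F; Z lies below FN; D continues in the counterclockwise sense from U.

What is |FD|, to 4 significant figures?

71.17

F is at the origin; F and N share the same y with |FN| = 49.4 and N on the +x side, so N = (49.40, 0.000). Tangency of A1 to FN means the radius ZN is perpendicular to FN, so Z = N + (0, -11.8) = (49.40, -11.80). On A1, N sits at bearing 90° from Z; a 113° counterclockwise sweep puts U at bearing 203°, so U = Z + 11.8·(cos 203°, sin 203°) = (38.54, -16.41). The tangent condition forces ZU to be normal to UD, so UD runs along (−sin 203°, cos 203°); with |UD| = 34.8, D = (52.14, -48.44). Then |FD| = |D − F| = 71.17.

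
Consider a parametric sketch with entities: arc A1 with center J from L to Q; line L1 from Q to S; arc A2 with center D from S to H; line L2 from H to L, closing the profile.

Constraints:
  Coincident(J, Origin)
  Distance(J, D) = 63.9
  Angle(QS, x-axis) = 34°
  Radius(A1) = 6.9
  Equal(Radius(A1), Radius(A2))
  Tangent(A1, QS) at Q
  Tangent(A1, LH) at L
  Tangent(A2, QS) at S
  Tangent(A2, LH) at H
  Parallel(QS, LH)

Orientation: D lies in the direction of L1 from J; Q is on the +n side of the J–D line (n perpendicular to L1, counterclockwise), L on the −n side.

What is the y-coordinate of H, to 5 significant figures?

30.012

The slot axis is L1's direction at 34.0°, so u = (cos 34.0°, sin 34.0°) = (0.82904, 0.55919) and n = (−sin 34.0°, cos 34.0°) = (-0.55919, 0.82904). J is at the origin and D lies 63.9 along u from J, so D = 63.9·u = (52.976, 35.732). Tangency of A1 to both parallel lines with radius 6.9 puts Q and L at J ± 6.9·n: Q = (-3.8584, 5.7204), L = (3.8584, -5.7204). Equal radii place S and H the same way about D: S = D + 6.9·n = (49.117, 41.453), H = D − 6.9·n = (56.834, 30.012). So H.y = 30.012.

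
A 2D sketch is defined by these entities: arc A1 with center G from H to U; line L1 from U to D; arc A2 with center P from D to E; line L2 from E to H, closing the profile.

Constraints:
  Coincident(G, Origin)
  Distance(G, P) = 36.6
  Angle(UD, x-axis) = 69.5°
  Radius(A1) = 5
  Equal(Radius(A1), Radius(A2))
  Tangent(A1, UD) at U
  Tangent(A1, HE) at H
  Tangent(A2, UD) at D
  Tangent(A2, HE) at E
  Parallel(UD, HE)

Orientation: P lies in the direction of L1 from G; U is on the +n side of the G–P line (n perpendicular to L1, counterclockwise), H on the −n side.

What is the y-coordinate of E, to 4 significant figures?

32.53

Tangency of A1 to both parallel lines with radius 5.0 puts U and H at G ± 5.0·n: U = (-4.683, 1.751), H = (4.683, -1.751). Equal radii place D and E the same way about P: D = P + 5.0·n = (8.134, 36.03), E = P − 5.0·n = (17.50, 32.53). So E.y = 32.53.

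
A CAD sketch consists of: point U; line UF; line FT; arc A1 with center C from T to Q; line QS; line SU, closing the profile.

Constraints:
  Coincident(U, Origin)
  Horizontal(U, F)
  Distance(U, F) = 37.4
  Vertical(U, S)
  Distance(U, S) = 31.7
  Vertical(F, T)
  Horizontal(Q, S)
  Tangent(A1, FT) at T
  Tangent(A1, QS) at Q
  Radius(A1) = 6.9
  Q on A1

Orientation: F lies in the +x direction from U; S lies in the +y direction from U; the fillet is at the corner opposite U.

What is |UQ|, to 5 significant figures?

43.990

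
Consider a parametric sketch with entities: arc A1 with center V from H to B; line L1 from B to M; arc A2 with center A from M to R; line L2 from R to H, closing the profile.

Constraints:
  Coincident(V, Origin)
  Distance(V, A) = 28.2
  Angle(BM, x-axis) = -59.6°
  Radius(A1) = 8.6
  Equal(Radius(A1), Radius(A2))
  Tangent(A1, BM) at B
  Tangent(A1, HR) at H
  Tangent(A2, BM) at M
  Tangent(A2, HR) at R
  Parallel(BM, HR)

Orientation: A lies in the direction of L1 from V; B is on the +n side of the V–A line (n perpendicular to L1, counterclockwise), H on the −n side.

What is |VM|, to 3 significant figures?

29.5

The slot axis is L1's direction at -59.6°, so u = (cos -59.6°, sin -59.6°) = (0.506, -0.863) and n = (−sin -59.6°, cos -59.6°) = (0.863, 0.506). V is at the origin and A lies 28.2 along u from V, so A = 28.2·u = (14.3, -24.3). Tangency of A1 to both parallel lines with radius 8.6 puts B and H at V ± 8.6·n: B = (7.42, 4.35), H = (-7.42, -4.35). Equal radii place M and R the same way about A: M = A + 8.6·n = (21.7, -20.0), R = A − 8.6·n = (6.85, -28.7). Then |VM| = |M − V| = 29.5.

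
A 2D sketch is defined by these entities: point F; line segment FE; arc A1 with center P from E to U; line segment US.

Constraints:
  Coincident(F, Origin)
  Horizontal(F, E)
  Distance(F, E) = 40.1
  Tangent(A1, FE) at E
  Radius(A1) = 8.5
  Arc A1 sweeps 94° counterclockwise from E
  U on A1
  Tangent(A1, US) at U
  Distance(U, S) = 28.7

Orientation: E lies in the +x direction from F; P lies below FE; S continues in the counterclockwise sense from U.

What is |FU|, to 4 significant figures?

32.90

A1 meets FE tangentially, so PE is at right angles to FE, so P = E + (0, -8.5) = (40.10, -8.500). On A1, E sits at bearing 90° from P; a 94° counterclockwise sweep puts U at bearing 184°, so U = P + 8.5·(cos 184°, sin 184°) = (31.62, -9.093). Then |FU| = |U − F| = 32.90.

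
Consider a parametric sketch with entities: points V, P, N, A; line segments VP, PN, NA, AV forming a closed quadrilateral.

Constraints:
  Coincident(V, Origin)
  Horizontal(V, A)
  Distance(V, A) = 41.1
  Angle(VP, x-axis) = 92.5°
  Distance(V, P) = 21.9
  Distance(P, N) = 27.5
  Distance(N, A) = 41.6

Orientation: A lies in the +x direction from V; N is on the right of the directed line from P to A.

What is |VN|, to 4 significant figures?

5.609

Checks: |PN| = 27.50 ✓; |NA| = 41.60 ✓.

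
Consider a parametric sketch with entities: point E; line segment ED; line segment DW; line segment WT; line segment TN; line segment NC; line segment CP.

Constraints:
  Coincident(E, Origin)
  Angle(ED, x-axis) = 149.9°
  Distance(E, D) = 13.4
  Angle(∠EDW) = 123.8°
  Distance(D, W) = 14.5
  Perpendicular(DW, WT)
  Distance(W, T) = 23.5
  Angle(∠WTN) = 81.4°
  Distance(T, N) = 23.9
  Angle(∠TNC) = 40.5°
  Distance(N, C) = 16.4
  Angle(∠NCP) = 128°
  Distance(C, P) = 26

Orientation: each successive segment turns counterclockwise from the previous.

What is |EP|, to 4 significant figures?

37.77

E is at the origin; ED runs at 149.9° with length 13.4, so D = (-11.59, 6.720). ∠EDW = 123.8° gives DW at -153.9° from the x-axis; with |DW| = 14.5, W = (-24.61, 0.3411). The perpendicularity gives WT at right angles to DW, so WT runs at -63.90°; with |WT| = 23.5, T = (-14.28, -20.76). ∠WTN = 81.4° gives TN at 34.70° from the x-axis; with |TN| = 23.9, N = (5.373, -7.157). ∠TNC = 40.5° gives NC at 174.2° from the x-axis; with |NC| = 16.4, C = (-10.94, -5.499). ∠NCP = 128.0° gives CP at -133.8° from the x-axis; with |CP| = 26.0, P = (-28.94, -24.27). Then |EP| = |P − E| = 37.77.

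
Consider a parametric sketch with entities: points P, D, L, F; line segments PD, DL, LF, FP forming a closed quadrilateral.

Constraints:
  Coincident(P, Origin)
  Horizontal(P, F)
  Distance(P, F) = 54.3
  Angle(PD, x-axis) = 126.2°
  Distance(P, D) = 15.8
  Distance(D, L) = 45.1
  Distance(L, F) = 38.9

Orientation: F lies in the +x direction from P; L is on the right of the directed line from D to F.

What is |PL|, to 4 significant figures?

29.45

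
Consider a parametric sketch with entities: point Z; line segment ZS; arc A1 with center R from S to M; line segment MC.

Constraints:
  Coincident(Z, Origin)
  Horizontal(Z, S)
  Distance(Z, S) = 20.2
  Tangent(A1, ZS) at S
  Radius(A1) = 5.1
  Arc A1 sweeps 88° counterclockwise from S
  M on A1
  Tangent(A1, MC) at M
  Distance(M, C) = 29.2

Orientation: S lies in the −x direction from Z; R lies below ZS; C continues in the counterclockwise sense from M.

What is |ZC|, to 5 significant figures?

43.077

Z is at the origin; ZS is horizontal with |ZS| = 20.2 and S on the −x side, so S = (-20.200, 0.0000). Since A1 is tangent to ZS there, RS ⟂ ZS, so R = S + (0, -5.1) = (-20.200, -5.1000). On A1, S sits at bearing 90° from R; an 88° counterclockwise sweep puts M at bearing 178°, so M = R + 5.1·(cos 178°, sin 178°) = (-25.297, -4.9220). A1 meets MC tangentially, so RM is at right angles to MC, so MC runs along (−sin 178°, cos 178°); with |MC| = 29.2, C = (-26.316, -34.104). Then |ZC| = |C − Z| = 43.077.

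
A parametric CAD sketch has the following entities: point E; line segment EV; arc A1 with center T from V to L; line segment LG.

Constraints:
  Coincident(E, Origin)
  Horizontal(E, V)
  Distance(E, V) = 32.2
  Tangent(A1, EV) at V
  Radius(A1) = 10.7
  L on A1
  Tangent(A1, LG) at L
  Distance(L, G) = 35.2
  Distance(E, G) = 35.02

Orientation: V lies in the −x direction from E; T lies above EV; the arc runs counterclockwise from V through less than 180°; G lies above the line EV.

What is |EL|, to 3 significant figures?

23.7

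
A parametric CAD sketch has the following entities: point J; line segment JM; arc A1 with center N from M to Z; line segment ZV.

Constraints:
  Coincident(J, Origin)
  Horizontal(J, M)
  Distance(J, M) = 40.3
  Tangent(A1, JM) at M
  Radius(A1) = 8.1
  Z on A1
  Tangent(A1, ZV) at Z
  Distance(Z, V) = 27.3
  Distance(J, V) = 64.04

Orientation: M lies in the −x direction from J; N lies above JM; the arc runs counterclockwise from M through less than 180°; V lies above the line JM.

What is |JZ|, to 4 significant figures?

37.67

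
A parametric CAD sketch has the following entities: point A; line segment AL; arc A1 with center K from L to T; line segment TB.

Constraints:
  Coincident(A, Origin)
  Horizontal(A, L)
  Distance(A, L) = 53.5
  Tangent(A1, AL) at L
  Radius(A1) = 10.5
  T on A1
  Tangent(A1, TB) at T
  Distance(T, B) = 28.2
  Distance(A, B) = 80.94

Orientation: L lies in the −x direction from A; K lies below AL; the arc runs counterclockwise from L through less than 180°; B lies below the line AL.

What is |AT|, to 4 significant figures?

63.49

Checks: ∠(KL, LA) = 90.00° ✓; |KT| = 10.50 ✓; ∠(KT, TB) = 90.00° ✓; |TB| = 28.20 ✓; |AB| = 80.94 ✓.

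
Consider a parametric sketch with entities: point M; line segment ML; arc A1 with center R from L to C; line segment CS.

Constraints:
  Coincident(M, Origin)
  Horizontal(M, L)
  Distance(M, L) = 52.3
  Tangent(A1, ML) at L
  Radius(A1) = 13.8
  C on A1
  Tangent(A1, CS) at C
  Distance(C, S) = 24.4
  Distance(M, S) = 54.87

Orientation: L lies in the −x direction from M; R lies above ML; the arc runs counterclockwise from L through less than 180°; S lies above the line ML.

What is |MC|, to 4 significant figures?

41.01

M is at the origin; M and L share the same y with |ML| = 52.3 and L on the −x side, so L = (-52.30, 0.000). Since A1 is tangent to ML there, RL ⟂ ML, so R = L + (0, 13.8) = (-52.30, 13.80). Since RC ⟂ CS (tangency), |RS| = √(13.8² + 24.4²) = 28.03 regardless of where C sits on A1. So S lies on both circle(M, 54.87) and circle(R, 28.03); the above-ML intersection is S = (-39.08, 38.52). C is the foot of the tangent from S: C = (-38.50, 14.12).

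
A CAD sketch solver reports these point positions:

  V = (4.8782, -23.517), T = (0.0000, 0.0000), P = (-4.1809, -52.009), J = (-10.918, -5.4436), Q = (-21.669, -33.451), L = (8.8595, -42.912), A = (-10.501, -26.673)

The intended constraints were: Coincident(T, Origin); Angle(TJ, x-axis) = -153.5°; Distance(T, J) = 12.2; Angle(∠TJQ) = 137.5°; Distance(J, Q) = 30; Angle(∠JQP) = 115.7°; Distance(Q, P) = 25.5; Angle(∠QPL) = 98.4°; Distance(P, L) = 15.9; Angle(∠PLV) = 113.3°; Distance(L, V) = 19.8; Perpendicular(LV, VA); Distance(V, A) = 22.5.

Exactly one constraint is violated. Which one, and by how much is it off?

Distance(V, A) = 22.5 — off by 6.80.

T = (0.00, 0.00) ✓; TJ at -153.5° ✓; |TJ| = 12.20 ✓; ∠TJQ = 137.5° ✓; |JQ| = 30.00 ✓; ∠JQP = 115.7° ✓; |QP| = 25.50 ✓; ∠QPL = 98.40° ✓; |PL| = 15.90 ✓; ∠PLV = 113.3° ✓; |LV| = 19.80 ✓; ∠(LV, VA) = 90.00° ✓; |VA| = 15.70 ✗.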